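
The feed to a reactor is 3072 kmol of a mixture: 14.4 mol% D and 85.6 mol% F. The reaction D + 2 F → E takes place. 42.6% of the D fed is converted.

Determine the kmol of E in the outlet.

D reacted = 0.426 × 442.4 = 188.4 kmol; ν_D = −1, so ξ = 188.4/1 = 188.4 kmol.
Outlet amounts (n = n₀ + ν ξ):
  D: 442.4 − 1(188.4) = 253.9
  F: 2630 − 2(188.4) = 2253
  E: 0 + 1(188.4) = 188.4

188 kmol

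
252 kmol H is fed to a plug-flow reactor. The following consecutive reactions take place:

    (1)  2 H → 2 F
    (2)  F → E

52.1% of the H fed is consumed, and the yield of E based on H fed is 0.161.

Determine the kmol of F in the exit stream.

Conversion of H: H consumed = 2ξ₁ = 0.521 × 252 → ξ₁ = 65.65 kmol.
Yield of E: 1ξ₂ / 252 = 0.161 → ξ₂ = 40.57 kmol.
Outlet amounts (n = n₀ + Σ ν·ξ):
  H: 252 − 2(65.65) = 120.7
  F: 0 + 2(65.65) − 1(40.57) = 90.72
  E: 0 + 1(40.57) = 40.57

90.7 kmol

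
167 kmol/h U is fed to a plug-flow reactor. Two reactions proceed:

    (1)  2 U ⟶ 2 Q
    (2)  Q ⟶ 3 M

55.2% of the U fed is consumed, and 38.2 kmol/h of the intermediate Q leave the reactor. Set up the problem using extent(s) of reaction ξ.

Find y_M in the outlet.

0.589

Conversion of U: U consumed = 2ξ₁ = 0.552 × 167 → ξ₁ = 46.09 kmol/h.
Q balance: n_Q = 0 + 2ξ₁ − 1ξ₂ = 38.2 → ξ₂ = (2·46.09 − 38.2)/1 = 53.98 kmol/h.
Outlet amounts (n = n₀ + Σ ν·ξ):
  U: 167 − 2(46.09) = 74.82
  Q: 0 + 2(46.09) − 1(53.98) = 38.2
  M: 0 + 3(53.98) = 162
Total out = 275 kmol/h; y_M = 162 / 275 = 0.589.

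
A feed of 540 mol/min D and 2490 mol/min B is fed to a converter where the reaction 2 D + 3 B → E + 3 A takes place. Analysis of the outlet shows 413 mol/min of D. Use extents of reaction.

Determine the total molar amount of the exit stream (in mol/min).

For D: n = n₀ − 2ξ → 413 = 540 − 2ξ, giving ξ = 63.5 mol/min.
Outlet amounts (n = n₀ + ν ξ):
  D: 540 − 2(63.5) = 413
  B: 2490 − 3(63.5) = 2300
  E: 0 + 1(63.5) = 63.5
  A: 0 + 3(63.5) = 190.5
Total out = 413 + 2300 + 63.5 + 190.5 = 2966 mol/min.

2970 mol/min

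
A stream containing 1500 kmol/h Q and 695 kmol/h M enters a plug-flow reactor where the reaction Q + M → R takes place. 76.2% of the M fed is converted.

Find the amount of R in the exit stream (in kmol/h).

530 kmol/h

M reacted = 0.762 × 695 = 529.6 kmol/h; ν_M = −1, so ξ = 529.6/1 = 529.6 kmol/h.
Outlet amounts (n = n₀ + ν ξ):
  Q: 1500 − 1(529.6) = 970.4
  M: 695 − 1(529.6) = 165.4
  R: 0 + 1(529.6) = 529.6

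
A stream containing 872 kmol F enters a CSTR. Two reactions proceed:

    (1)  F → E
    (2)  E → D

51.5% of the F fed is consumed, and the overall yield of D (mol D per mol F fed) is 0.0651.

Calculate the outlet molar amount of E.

Conversion of F: F consumed = 1ξ₁ = 0.515 × 872 → ξ₁ = 449.1 kmol.
Yield of D: 1ξ₂ / 872 = 0.0651 → ξ₂ = 56.77 kmol.
Outlet amounts (n = n₀ + Σ ν·ξ):
  F: 872 − 1(449.1) = 422.9
  E: 0 + 1(449.1) − 1(56.77) = 392.3
  D: 0 + 1(56.77) = 56.77

392 kmol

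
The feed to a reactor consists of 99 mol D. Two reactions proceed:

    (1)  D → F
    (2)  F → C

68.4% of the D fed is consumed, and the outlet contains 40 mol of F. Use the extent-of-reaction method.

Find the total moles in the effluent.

99 mol

Conversion of D: D consumed = 1ξ₁ = 0.684 × 99 → ξ₁ = 67.72 mol.
F balance: n_F = 0 + 1ξ₁ − 1ξ₂ = 40 → ξ₂ = (1·67.72 − 40)/1 = 27.72 mol.
Outlet amounts (n = n₀ + Σ ν·ξ):
  D: 99 − 1(67.72) = 31.28
  F: 0 + 1(67.72) − 1(27.72) = 40
  C: 0 + 1(27.72) = 27.72
Total out = 31.28 + 40 + 27.72 = 99 mol.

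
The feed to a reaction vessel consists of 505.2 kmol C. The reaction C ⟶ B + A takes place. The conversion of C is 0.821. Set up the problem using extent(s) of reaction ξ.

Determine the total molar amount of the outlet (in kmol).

C reacted = 0.821 × 505.2 = 414.8 kmol; ν_C = −1, so ξ = 414.8/1 = 414.8 kmol.
Outlet amounts (n = n₀ + ν ξ):
  C: 505.2 − 1(414.8) = 90.43
  B: 0 + 1(414.8) = 414.8
  A: 0 + 1(414.8) = 414.8
Total out = 90.43 + 414.8 + 414.8 = 920 kmol.

920 kmol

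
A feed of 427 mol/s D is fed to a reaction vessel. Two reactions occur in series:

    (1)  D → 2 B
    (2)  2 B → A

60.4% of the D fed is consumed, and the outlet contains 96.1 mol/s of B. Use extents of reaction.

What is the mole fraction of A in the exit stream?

0.442

Conversion of D: D consumed = 1ξ₁ = 0.604 × 427 → ξ₁ = 257.9 mol/s.
B balance: n_B = 0 + 2ξ₁ − 2ξ₂ = 96.1 → ξ₂ = (2·257.9 − 96.1)/2 = 209.9 mol/s.
Outlet amounts (n = n₀ + Σ ν·ξ):
  D: 427 − 1(257.9) = 169.1
  B: 0 + 2(257.9) − 2(209.9) = 96.1
  A: 0 + 1(209.9) = 209.9
Total out = 475.1 mol/s; y_A = 209.9 / 475.1 = 0.4418.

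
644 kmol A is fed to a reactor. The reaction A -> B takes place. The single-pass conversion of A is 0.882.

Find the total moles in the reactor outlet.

644 kmol

A reacted = 0.882 × 644 = 568 kmol; ν_A = −1, so ξ = 568/1 = 568 kmol.
Outlet amounts (n = n₀ + ν ξ):
  A: 644 − 1(568) = 75.99
  B: 0 + 1(568) = 568
Total out = 75.99 + 568 = 644 kmol.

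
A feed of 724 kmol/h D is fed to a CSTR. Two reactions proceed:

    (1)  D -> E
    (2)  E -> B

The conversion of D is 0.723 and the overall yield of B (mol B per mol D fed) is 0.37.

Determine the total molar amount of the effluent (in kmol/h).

Conversion of D: D consumed = 1ξ₁ = 0.723 × 724 → ξ₁ = 523.5 kmol/h.
Yield of B: 1ξ₂ / 724 = 0.37 → ξ₂ = 267.9 kmol/h.
Outlet amounts (n = n₀ + Σ ν·ξ):
  D: 724 − 1(523.5) = 200.5
  E: 0 + 1(523.5) − 1(267.9) = 255.6
  B: 0 + 1(267.9) = 267.9
Total out = 200.5 + 255.6 + 267.9 = 724 kmol/h.

724 kmol/h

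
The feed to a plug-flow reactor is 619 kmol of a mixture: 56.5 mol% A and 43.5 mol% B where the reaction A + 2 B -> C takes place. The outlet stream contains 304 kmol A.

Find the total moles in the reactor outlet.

For A: n = n₀ − 1ξ → 304 = 349.7 − 1ξ, giving ξ = 45.74 kmol.
Outlet amounts (n = n₀ + ν ξ):
  A: 349.7 − 1(45.74) = 304
  B: 269.3 − 2(45.74) = 177.8
  C: 0 + 1(45.74) = 45.74
Total out = 304 + 177.8 + 45.74 = 527.5 kmol.

528 kmol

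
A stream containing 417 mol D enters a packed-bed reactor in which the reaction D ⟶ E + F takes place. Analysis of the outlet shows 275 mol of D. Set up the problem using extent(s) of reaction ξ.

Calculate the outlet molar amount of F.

For D: n = n₀ − 1ξ → 275 = 417 − 1ξ, giving ξ = 142 mol.
Outlet amounts (n = n₀ + ν ξ):
  D: 417 − 1(142) = 275
  E: 0 + 1(142) = 142
  F: 0 + 1(142) = 142

142 mol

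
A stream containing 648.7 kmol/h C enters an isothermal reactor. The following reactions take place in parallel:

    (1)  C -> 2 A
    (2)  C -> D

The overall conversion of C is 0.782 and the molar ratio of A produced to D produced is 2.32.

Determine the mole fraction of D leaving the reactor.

0.255

Conversion of C: C consumed = 0.782 × 648.7 = 507.3 kmol/h = 1ξ₁ + 1ξ₂.
Selectivity: 2ξ₁ / (1ξ₂) = 2.32 → ξ₁ = 1.16 ξ₂.
Substitute: (1·1.16 + 1) ξ₂ = 507.3 → ξ₂ = 234.9 kmol/h, ξ₁ = 272.4 kmol/h.
Outlet amounts (n = n₀ + Σ ν·ξ):
  C: 648.7 − 1(272.4) − 1(234.9) = 141.4
  A: 0 + 2(272.4) = 544.9
  D: 0 + 1(234.9) = 234.9
Total out = 921.1 kmol/h; y_D = 234.9 / 921.1 = 0.255.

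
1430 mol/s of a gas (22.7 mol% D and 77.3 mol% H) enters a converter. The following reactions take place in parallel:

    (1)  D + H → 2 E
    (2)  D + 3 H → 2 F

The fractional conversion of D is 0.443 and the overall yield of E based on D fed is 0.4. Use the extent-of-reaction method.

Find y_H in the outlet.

Yield of E: 2ξ₁ / 324.6 = 0.4 → ξ₁ = 64.92 mol/s.
Conversion of D: 1ξ₁ + 1ξ₂ = 0.443 × 324.6 = 143.8 → ξ₂ = 78.88 mol/s.
Outlet amounts (n = n₀ + Σ ν·ξ):
  D: 324.6 − 1(64.92) − 1(78.88) = 180.8
  H: 1105 − 1(64.92) − 3(78.88) = 803.8
  E: 0 + 2(64.92) = 129.8
  F: 0 + 2(78.88) = 157.8
Total out = 1272 mol/s; y_H = 803.8 / 1272 = 0.6318.

0.632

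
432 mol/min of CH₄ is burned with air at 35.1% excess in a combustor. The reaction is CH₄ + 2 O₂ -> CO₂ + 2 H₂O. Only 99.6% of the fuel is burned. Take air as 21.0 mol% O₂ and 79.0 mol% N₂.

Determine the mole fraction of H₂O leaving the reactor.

Stoichiometric O₂ = 2 × 432 = 864 mol/min; O₂ fed = 864 × 1.351 = 1167 mol/min.
N₂ fed = 1167 × 79/21 = 4391 mol/min.
Fuel reacted = 0.996 × 432 → ξ = 430.3 mol/min.
Outlet (n = n₀ + ν ξ):
  CH₄: 432 − 1(430.3) = 1.728
  O₂: 1167 − 2(430.3) = 306.7
  N₂: 4391 (inert)
  CO₂: 0 + 1(430.3) = 430.3
  H₂O: 0 + 2(430.3) = 860.5
Total out = 5990 mol/min; y_H₂O = 860.5 / 5990 = 0.1437.

0.144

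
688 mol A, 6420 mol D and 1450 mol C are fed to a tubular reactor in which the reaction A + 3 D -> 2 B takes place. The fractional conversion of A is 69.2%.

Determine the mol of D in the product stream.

4990 mol

A reacted = 0.692 × 688 = 476.1 mol; ν_A = −1, so ξ = 476.1/1 = 476.1 mol.
Outlet amounts (n = n₀ + ν ξ):
  A: 688 − 1(476.1) = 211.9
  D: 6420 − 3(476.1) = 4992
  B: 0 + 2(476.1) = 952.2
  C: 1450 (inert)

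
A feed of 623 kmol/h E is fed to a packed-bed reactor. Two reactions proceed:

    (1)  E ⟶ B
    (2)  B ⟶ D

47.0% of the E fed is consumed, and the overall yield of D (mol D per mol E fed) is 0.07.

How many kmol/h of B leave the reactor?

249 kmol/h

Conversion of E: E consumed = 1ξ₁ = 0.47 × 623 → ξ₁ = 292.8 kmol/h.
Yield of D: 1ξ₂ / 623 = 0.07 → ξ₂ = 43.61 kmol/h.
Outlet amounts (n = n₀ + Σ ν·ξ):
  E: 623 − 1(292.8) = 330.2
  B: 0 + 1(292.8) − 1(43.61) = 249.2
  D: 0 + 1(43.61) = 43.61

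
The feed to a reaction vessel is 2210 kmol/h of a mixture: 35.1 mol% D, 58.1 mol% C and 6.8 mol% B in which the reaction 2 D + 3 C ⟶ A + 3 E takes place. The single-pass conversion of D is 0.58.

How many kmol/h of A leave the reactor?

225 kmol/h

D reacted = 0.58 × 775.7 = 449.9 kmol/h; ν_D = −2, so ξ = 449.9/2 = 225 kmol/h.
Outlet amounts (n = n₀ + ν ξ):
  D: 775.7 − 2(225) = 325.8
  C: 1284 − 3(225) = 609.1
  A: 0 + 1(225) = 225
  E: 0 + 3(225) = 674.9
  B: 150.3 (inert)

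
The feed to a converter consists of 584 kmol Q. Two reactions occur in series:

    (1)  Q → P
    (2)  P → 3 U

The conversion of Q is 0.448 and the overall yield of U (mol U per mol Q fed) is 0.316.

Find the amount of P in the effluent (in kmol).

200 kmol

Conversion of Q: Q consumed = 1ξ₁ = 0.448 × 584 → ξ₁ = 261.6 kmol.
Yield of U: 3ξ₂ / 584 = 0.316 → ξ₂ = 61.51 kmol.
Outlet amounts (n = n₀ + Σ ν·ξ):
  Q: 584 − 1(261.6) = 322.4
  P: 0 + 1(261.6) − 1(61.51) = 200.1
  U: 0 + 3(61.51) = 184.5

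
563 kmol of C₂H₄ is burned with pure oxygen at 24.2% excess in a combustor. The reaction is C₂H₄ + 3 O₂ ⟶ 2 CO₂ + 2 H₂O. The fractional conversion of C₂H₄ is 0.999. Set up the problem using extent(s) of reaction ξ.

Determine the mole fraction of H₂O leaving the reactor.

0.423

Stoichiometric O₂ = 3 × 563 = 1689 kmol; O₂ fed = 1689 × 1.242 = 2098 kmol.
Fuel reacted = 0.999 × 563 → ξ = 562.4 kmol.
Outlet (n = n₀ + ν ξ):
  C₂H₄: 563 − 1(562.4) = 0.563
  O₂: 2098 − 3(562.4) = 410.4
  CO₂: 0 + 2(562.4) = 1125
  H₂O: 0 + 2(562.4) = 1125
Total out = 2661 kmol; y_H₂O = 1125 / 2661 = 0.4228.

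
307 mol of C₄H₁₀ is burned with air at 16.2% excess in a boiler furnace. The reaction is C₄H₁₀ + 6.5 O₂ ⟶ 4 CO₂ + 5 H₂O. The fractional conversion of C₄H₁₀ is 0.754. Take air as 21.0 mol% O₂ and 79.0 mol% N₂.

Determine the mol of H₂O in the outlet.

Stoichiometric O₂ = 6.5 × 307 = 1996 mol; O₂ fed = 1996 × 1.162 = 2319 mol.
N₂ fed = 2319 × 79/21 = 8723 mol.
Fuel reacted = 0.754 × 307 → ξ = 231.5 mol.
Outlet (n = n₀ + ν ξ):
  C₄H₁₀: 307 − 1(231.5) = 75.52
  O₂: 2319 − 6.5(231.5) = 814.2
  N₂: 8723 (inert)
  CO₂: 0 + 4(231.5) = 925.9
  H₂O: 0 + 5(231.5) = 1157

1160 mol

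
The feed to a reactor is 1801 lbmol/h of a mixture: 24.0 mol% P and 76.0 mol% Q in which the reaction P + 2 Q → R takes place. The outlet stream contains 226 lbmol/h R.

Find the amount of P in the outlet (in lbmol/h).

206 lbmol/h

For R: n = n₀ + 1ξ → 226 = 0 + 1ξ, giving ξ = 226 lbmol/h.
Outlet amounts (n = n₀ + ν ξ):
  P: 432.2 − 1(226) = 206.2
  Q: 1369 − 2(226) = 916.8
  R: 0 + 1(226) = 226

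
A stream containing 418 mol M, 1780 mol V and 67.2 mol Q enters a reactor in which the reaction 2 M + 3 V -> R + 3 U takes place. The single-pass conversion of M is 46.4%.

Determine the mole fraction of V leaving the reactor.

0.687

M reacted = 0.464 × 418 = 194 mol; ν_M = −2, so ξ = 194/2 = 96.98 mol.
Outlet amounts (n = n₀ + ν ξ):
  M: 418 − 2(96.98) = 224
  V: 1780 − 3(96.98) = 1489
  R: 0 + 1(96.98) = 96.98
  U: 0 + 3(96.98) = 290.9
  Q: 67.2 (inert)
Total out = 2168 mol; y_V = 1489 / 2168 = 0.6868.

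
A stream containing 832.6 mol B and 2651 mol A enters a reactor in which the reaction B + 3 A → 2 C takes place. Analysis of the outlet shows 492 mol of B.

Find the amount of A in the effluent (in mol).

For B: n = n₀ − 1ξ → 492 = 832.6 − 1ξ, giving ξ = 340.6 mol.
Outlet amounts (n = n₀ + ν ξ):
  B: 832.6 − 1(340.6) = 492
  A: 2651 − 3(340.6) = 1629
  C: 0 + 2(340.6) = 681.2

1630 mol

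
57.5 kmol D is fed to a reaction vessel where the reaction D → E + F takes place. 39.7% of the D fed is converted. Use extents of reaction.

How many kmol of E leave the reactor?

22.8 kmol

D reacted = 0.397 × 57.5 = 22.83 kmol; ν_D = −1, so ξ = 22.83/1 = 22.83 kmol.
Outlet amounts (n = n₀ + ν ξ):
  D: 57.5 − 1(22.83) = 34.67
  E: 0 + 1(22.83) = 22.83
  F: 0 + 1(22.83) = 22.83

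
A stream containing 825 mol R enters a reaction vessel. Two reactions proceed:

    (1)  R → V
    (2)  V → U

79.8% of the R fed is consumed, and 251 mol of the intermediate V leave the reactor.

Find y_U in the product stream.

0.494

Conversion of R: R consumed = 1ξ₁ = 0.798 × 825 → ξ₁ = 658.4 mol.
V balance: n_V = 0 + 1ξ₁ − 1ξ₂ = 251 → ξ₂ = (1·658.4 − 251)/1 = 407.4 mol.
Outlet amounts (n = n₀ + Σ ν·ξ):
  R: 825 − 1(658.4) = 166.6
  V: 0 + 1(658.4) − 1(407.4) = 251
  U: 0 + 1(407.4) = 407.4
Total out = 825 mol; y_U = 407.4 / 825 = 0.4938.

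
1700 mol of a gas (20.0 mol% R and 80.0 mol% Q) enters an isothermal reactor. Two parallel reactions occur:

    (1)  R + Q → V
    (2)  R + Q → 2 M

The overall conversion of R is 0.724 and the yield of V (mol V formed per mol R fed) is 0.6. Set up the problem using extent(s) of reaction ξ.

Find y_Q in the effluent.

0.745

Yield of V: 1ξ₁ / 340 = 0.6 → ξ₁ = 204 mol.
Conversion of R: 1ξ₁ + 1ξ₂ = 0.724 × 340 = 246.2 → ξ₂ = 42.16 mol.
Outlet amounts (n = n₀ + Σ ν·ξ):
  R: 340 − 1(204) − 1(42.16) = 93.84
  Q: 1360 − 1(204) − 1(42.16) = 1114
  V: 0 + 1(204) = 204
  M: 0 + 2(42.16) = 84.32
Total out = 1496 mol; y_Q = 1114 / 1496 = 0.7445.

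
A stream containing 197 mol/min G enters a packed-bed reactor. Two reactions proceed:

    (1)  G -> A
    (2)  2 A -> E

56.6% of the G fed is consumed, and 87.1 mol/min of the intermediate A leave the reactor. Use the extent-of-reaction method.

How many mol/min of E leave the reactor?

Conversion of G: G consumed = 1ξ₁ = 0.566 × 197 → ξ₁ = 111.5 mol/min.
A balance: n_A = 0 + 1ξ₁ − 2ξ₂ = 87.1 → ξ₂ = (1·111.5 − 87.1)/2 = 12.2 mol/min.
Outlet amounts (n = n₀ + Σ ν·ξ):
  G: 197 − 1(111.5) = 85.5
  A: 0 + 1(111.5) − 2(12.2) = 87.1
  E: 0 + 1(12.2) = 12.2

12.2 mol/min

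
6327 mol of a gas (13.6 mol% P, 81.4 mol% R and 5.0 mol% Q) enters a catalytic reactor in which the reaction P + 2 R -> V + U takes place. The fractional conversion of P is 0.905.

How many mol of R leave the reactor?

3590 mol

P reacted = 0.905 × 860.5 = 778.7 mol; ν_P = −1, so ξ = 778.7/1 = 778.7 mol.
Outlet amounts (n = n₀ + ν ξ):
  P: 860.5 − 1(778.7) = 81.74
  R: 5150 − 2(778.7) = 3593
  V: 0 + 1(778.7) = 778.7
  U: 0 + 1(778.7) = 778.7
  Q: 316.4 (inert)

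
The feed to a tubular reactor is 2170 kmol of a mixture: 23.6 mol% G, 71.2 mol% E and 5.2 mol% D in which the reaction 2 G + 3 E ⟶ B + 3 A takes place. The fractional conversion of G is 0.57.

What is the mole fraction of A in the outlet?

G reacted = 0.57 × 512.1 = 291.9 kmol; ν_G = −2, so ξ = 291.9/2 = 146 kmol.
Outlet amounts (n = n₀ + ν ξ):
  G: 512.1 − 2(146) = 220.2
  E: 1545 − 3(146) = 1107
  B: 0 + 1(146) = 146
  A: 0 + 3(146) = 437.9
  D: 112.8 (inert)
Total out = 2024 kmol; y_A = 437.9 / 2024 = 0.2163.

0.216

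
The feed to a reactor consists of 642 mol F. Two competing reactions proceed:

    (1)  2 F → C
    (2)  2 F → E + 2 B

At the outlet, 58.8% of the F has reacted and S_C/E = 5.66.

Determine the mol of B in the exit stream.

56.7 mol

Conversion of F: F consumed = 0.588 × 642 = 377.5 mol = 2ξ₁ + 2ξ₂.
Selectivity: 1ξ₁ / (1ξ₂) = 5.66 → ξ₁ = 5.66 ξ₂.
Substitute: (2·5.66 + 2) ξ₂ = 377.5 → ξ₂ = 28.34 mol, ξ₁ = 160.4 mol.
Outlet amounts (n = n₀ + Σ ν·ξ):
  F: 642 − 2(160.4) − 2(28.34) = 264.5
  C: 0 + 1(160.4) = 160.4
  E: 0 + 1(28.34) = 28.34
  B: 0 + 2(28.34) = 56.68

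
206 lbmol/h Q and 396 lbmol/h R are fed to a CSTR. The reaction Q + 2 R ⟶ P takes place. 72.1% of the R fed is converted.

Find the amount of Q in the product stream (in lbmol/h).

R reacted = 0.721 × 396 = 285.5 lbmol/h; ν_R = −2, so ξ = 285.5/2 = 142.8 lbmol/h.
Outlet amounts (n = n₀ + ν ξ):
  Q: 206 − 1(142.8) = 63.24
  R: 396 − 2(142.8) = 110.5
  P: 0 + 1(142.8) = 142.8

63.2 lbmol/h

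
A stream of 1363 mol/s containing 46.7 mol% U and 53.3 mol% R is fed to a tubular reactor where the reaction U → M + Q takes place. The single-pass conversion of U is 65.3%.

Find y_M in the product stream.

U reacted = 0.653 × 636.5 = 415.6 mol/s; ν_U = −1, so ξ = 415.6/1 = 415.6 mol/s.
Outlet amounts (n = n₀ + ν ξ):
  U: 636.5 − 1(415.6) = 220.9
  M: 0 + 1(415.6) = 415.6
  Q: 0 + 1(415.6) = 415.6
  R: 726.5 (inert)
Total out = 1779 mol/s; y_M = 415.6 / 1779 = 0.2337.

0.234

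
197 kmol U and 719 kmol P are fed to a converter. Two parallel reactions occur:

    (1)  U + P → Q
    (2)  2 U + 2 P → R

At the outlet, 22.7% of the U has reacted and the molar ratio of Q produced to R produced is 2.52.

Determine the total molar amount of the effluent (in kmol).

Conversion of U: U consumed = 0.227 × 197 = 44.72 kmol = 1ξ₁ + 2ξ₂.
Selectivity: 1ξ₁ / (1ξ₂) = 2.52 → ξ₁ = 2.52 ξ₂.
Substitute: (1·2.52 + 2) ξ₂ = 44.72 → ξ₂ = 9.894 kmol, ξ₁ = 24.93 kmol.
Outlet amounts (n = n₀ + Σ ν·ξ):
  U: 197 − 1(24.93) − 2(9.894) = 152.3
  P: 719 − 1(24.93) − 2(9.894) = 674.3
  Q: 0 + 1(24.93) = 24.93
  R: 0 + 1(9.894) = 9.894
Total out = 152.3 + 674.3 + 24.93 + 9.894 = 861.4 kmol.

861 kmol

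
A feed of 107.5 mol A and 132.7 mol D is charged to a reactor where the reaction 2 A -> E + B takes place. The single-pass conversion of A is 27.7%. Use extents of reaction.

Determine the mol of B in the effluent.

A reacted = 0.277 × 107.5 = 29.78 mol; ν_A = −2, so ξ = 29.78/2 = 14.89 mol.
Outlet amounts (n = n₀ + ν ξ):
  A: 107.5 − 2(14.89) = 77.72
  E: 0 + 1(14.89) = 14.89
  B: 0 + 1(14.89) = 14.89
  D: 132.7 (inert)

14.9 mol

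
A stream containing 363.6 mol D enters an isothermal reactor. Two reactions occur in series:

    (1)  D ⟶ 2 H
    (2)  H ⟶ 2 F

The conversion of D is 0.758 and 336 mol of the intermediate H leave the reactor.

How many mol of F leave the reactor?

Conversion of D: D consumed = 1ξ₁ = 0.758 × 363.6 → ξ₁ = 275.6 mol.
H balance: n_H = 0 + 2ξ₁ − 1ξ₂ = 336 → ξ₂ = (2·275.6 − 336)/1 = 215.2 mol.
Outlet amounts (n = n₀ + Σ ν·ξ):
  D: 363.6 − 1(275.6) = 87.99
  H: 0 + 2(275.6) − 1(215.2) = 336
  F: 0 + 2(215.2) = 430.4

430 mol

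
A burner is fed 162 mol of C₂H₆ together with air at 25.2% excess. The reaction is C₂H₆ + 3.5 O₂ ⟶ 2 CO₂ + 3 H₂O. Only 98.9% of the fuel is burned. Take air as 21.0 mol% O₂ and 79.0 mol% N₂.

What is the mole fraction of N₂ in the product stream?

0.737

Stoichiometric O₂ = 3.5 × 162 = 567 mol; O₂ fed = 567 × 1.252 = 709.9 mol.
N₂ fed = 709.9 × 79/21 = 2671 mol.
Fuel reacted = 0.989 × 162 → ξ = 160.2 mol.
Outlet (n = n₀ + ν ξ):
  C₂H₆: 162 − 1(160.2) = 1.782
  O₂: 709.9 − 3.5(160.2) = 149.1
  N₂: 2671 (inert)
  CO₂: 0 + 2(160.2) = 320.4
  H₂O: 0 + 3(160.2) = 480.7
Total out = 3623 mol; y_N₂ = 2671 / 3623 = 0.7372.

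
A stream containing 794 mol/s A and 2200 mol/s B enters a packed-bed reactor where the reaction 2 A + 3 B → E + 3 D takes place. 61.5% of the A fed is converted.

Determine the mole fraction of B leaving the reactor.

0.534

A reacted = 0.615 × 794 = 488.3 mol/s; ν_A = −2, so ξ = 488.3/2 = 244.2 mol/s.
Outlet amounts (n = n₀ + ν ξ):
  A: 794 − 2(244.2) = 305.7
  B: 2200 − 3(244.2) = 1468
  E: 0 + 1(244.2) = 244.2
  D: 0 + 3(244.2) = 732.5
Total out = 2750 mol/s; y_B = 1468 / 2750 = 0.5337.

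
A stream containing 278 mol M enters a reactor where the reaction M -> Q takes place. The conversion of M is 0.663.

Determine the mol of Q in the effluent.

M reacted = 0.663 × 278 = 184.3 mol; ν_M = −1, so ξ = 184.3/1 = 184.3 mol.
Outlet amounts (n = n₀ + ν ξ):
  M: 278 − 1(184.3) = 93.69
  Q: 0 + 1(184.3) = 184.3

184 mol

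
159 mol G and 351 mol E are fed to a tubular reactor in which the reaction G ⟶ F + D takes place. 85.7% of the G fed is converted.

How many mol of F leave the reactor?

136 mol

G reacted = 0.857 × 159 = 136.3 mol; ν_G = −1, so ξ = 136.3/1 = 136.3 mol.
Outlet amounts (n = n₀ + ν ξ):
  G: 159 − 1(136.3) = 22.74
  F: 0 + 1(136.3) = 136.3
  D: 0 + 1(136.3) = 136.3
  E: 351 (inert)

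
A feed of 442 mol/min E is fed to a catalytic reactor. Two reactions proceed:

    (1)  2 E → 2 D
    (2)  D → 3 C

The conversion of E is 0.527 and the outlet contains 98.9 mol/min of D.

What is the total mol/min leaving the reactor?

Conversion of E: E consumed = 2ξ₁ = 0.527 × 442 → ξ₁ = 116.5 mol/min.
D balance: n_D = 0 + 2ξ₁ − 1ξ₂ = 98.9 → ξ₂ = (2·116.5 − 98.9)/1 = 134 mol/min.
Outlet amounts (n = n₀ + Σ ν·ξ):
  E: 442 − 2(116.5) = 209.1
  D: 0 + 2(116.5) − 1(134) = 98.9
  C: 0 + 3(134) = 402.1
Total out = 209.1 + 98.9 + 402.1 = 710.1 mol/min.

710 mol/min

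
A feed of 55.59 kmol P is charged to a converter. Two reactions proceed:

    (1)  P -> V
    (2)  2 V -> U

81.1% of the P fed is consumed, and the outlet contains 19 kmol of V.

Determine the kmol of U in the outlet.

Conversion of P: P consumed = 1ξ₁ = 0.811 × 55.59 → ξ₁ = 45.08 kmol.
V balance: n_V = 0 + 1ξ₁ − 2ξ₂ = 19 → ξ₂ = (1·45.08 − 19)/2 = 13.04 kmol.
Outlet amounts (n = n₀ + Σ ν·ξ):
  P: 55.59 − 1(45.08) = 10.51
  V: 0 + 1(45.08) − 2(13.04) = 19
  U: 0 + 1(13.04) = 13.04

13 kmol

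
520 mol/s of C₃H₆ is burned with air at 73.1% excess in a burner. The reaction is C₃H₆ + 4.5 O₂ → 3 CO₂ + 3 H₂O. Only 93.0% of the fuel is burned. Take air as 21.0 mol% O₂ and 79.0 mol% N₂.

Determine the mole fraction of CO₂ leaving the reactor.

0.0724

Stoichiometric O₂ = 4.5 × 520 = 2340 mol/s; O₂ fed = 2340 × 1.731 = 4051 mol/s.
N₂ fed = 4051 × 79/21 = 15240 mol/s.
Fuel reacted = 0.93 × 520 → ξ = 483.6 mol/s.
Outlet (n = n₀ + ν ξ):
  C₃H₆: 520 − 1(483.6) = 36.4
  O₂: 4051 − 4.5(483.6) = 1874
  N₂: 15240 (inert)
  CO₂: 0 + 3(483.6) = 1451
  H₂O: 0 + 3(483.6) = 1451
Total out = 20050 mol/s; y_CO₂ = 1451 / 20050 = 0.07236.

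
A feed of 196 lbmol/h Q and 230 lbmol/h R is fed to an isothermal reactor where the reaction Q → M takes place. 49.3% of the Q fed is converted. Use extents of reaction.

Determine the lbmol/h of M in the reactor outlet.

Q reacted = 0.493 × 196 = 96.63 lbmol/h; ν_Q = −1, so ξ = 96.63/1 = 96.63 lbmol/h.
Outlet amounts (n = n₀ + ν ξ):
  Q: 196 − 1(96.63) = 99.37
  M: 0 + 1(96.63) = 96.63
  R: 230 (inert)

96.6 lbmol/h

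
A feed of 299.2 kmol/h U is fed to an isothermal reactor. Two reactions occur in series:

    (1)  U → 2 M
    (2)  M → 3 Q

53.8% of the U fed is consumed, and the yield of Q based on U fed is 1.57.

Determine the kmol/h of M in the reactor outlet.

165 kmol/h

Conversion of U: U consumed = 1ξ₁ = 0.538 × 299.2 → ξ₁ = 161 kmol/h.
Yield of Q: 3ξ₂ / 299.2 = 1.57 → ξ₂ = 156.6 kmol/h.
Outlet amounts (n = n₀ + Σ ν·ξ):
  U: 299.2 − 1(161) = 138.2
  M: 0 + 2(161) − 1(156.6) = 165.4
  Q: 0 + 3(156.6) = 469.7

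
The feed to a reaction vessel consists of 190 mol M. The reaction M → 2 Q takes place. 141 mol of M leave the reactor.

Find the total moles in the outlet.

For M: n = n₀ − 1ξ → 141 = 190 − 1ξ, giving ξ = 49 mol.
Outlet amounts (n = n₀ + ν ξ):
  M: 190 − 1(49) = 141
  Q: 0 + 2(49) = 98
Total out = 141 + 98 = 239 mol.

239 mol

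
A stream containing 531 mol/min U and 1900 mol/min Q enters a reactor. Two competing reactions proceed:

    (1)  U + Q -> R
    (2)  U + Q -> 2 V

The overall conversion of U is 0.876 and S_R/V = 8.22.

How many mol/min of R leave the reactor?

438 mol/min

Conversion of U: U consumed = 0.876 × 531 = 465.2 mol/min = 1ξ₁ + 1ξ₂.
Selectivity: 1ξ₁ / (2ξ₂) = 8.22 → ξ₁ = 16.44 ξ₂.
Substitute: (1·16.44 + 1) ξ₂ = 465.2 → ξ₂ = 26.67 mol/min, ξ₁ = 438.5 mol/min.
Outlet amounts (n = n₀ + Σ ν·ξ):
  U: 531 − 1(438.5) − 1(26.67) = 65.84
  Q: 1900 − 1(438.5) − 1(26.67) = 1435
  R: 0 + 1(438.5) = 438.5
  V: 0 + 2(26.67) = 53.34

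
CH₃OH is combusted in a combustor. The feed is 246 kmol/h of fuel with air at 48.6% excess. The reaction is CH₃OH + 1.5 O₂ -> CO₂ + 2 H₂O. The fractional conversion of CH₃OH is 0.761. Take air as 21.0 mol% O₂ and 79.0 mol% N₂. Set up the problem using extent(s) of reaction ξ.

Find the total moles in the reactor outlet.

Stoichiometric O₂ = 1.5 × 246 = 369 kmol/h; O₂ fed = 369 × 1.486 = 548.3 kmol/h.
N₂ fed = 548.3 × 79/21 = 2063 kmol/h.
Fuel reacted = 0.761 × 246 → ξ = 187.2 kmol/h.
Outlet (n = n₀ + ν ξ):
  CH₃OH: 246 − 1(187.2) = 58.79
  O₂: 548.3 − 1.5(187.2) = 267.5
  N₂: 2063 (inert)
  CO₂: 0 + 1(187.2) = 187.2
  H₂O: 0 + 2(187.2) = 374.4
Total out = 58.79 + 267.5 + 2063 + 187.2 + 374.4 = 2951 kmol/h.

2950 kmol/h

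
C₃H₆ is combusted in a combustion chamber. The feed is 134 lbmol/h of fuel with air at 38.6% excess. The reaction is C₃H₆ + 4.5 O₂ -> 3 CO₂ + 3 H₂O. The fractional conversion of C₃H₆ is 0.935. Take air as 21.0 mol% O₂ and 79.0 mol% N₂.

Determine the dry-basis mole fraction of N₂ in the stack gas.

Stoichiometric O₂ = 4.5 × 134 = 603 lbmol/h; O₂ fed = 603 × 1.386 = 835.8 lbmol/h.
N₂ fed = 835.8 × 79/21 = 3144 lbmol/h.
Fuel reacted = 0.935 × 134 → ξ = 125.3 lbmol/h.
Outlet (n = n₀ + ν ξ):
  C₃H₆: 134 − 1(125.3) = 8.71
  O₂: 835.8 − 4.5(125.3) = 272
  N₂: 3144 (inert)
  CO₂: 0 + 3(125.3) = 375.9
  H₂O: 0 + 3(125.3) = 375.9
Dry total = 3801 lbmol/h; y_N₂ (dry) = 3144 / 3801 = 0.8273.

0.827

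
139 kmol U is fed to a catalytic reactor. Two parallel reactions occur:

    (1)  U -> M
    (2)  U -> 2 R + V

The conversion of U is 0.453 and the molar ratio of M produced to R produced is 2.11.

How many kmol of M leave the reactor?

50.9 kmol

Conversion of U: U consumed = 0.453 × 139 = 62.97 kmol = 1ξ₁ + 1ξ₂.
Selectivity: 1ξ₁ / (2ξ₂) = 2.11 → ξ₁ = 4.22 ξ₂.
Substitute: (1·4.22 + 1) ξ₂ = 62.97 → ξ₂ = 12.06 kmol, ξ₁ = 50.9 kmol.
Outlet amounts (n = n₀ + Σ ν·ξ):
  U: 139 − 1(50.9) − 1(12.06) = 76.03
  M: 0 + 1(50.9) = 50.9
  R: 0 + 2(12.06) = 24.13
  V: 0 + 1(12.06) = 12.06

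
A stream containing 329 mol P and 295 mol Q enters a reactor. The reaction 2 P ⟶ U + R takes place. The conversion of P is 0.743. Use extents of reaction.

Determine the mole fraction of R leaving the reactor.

P reacted = 0.743 × 329 = 244.4 mol; ν_P = −2, so ξ = 244.4/2 = 122.2 mol.
Outlet amounts (n = n₀ + ν ξ):
  P: 329 − 2(122.2) = 84.55
  U: 0 + 1(122.2) = 122.2
  R: 0 + 1(122.2) = 122.2
  Q: 295 (inert)
Total out = 624 mol; y_R = 122.2 / 624 = 0.1959.

0.196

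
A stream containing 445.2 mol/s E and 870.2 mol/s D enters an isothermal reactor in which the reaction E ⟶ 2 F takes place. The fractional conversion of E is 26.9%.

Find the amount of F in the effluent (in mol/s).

E reacted = 0.269 × 445.2 = 119.8 mol/s; ν_E = −1, so ξ = 119.8/1 = 119.8 mol/s.
Outlet amounts (n = n₀ + ν ξ):
  E: 445.2 − 1(119.8) = 325.4
  F: 0 + 2(119.8) = 239.5
  D: 870.2 (inert)

240 mol/s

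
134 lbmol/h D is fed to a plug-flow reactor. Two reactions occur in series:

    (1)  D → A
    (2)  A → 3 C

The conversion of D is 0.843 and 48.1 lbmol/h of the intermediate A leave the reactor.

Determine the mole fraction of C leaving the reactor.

Conversion of D: D consumed = 1ξ₁ = 0.843 × 134 → ξ₁ = 113 lbmol/h.
A balance: n_A = 0 + 1ξ₁ − 1ξ₂ = 48.1 → ξ₂ = (1·113 − 48.1)/1 = 64.86 lbmol/h.
Outlet amounts (n = n₀ + Σ ν·ξ):
  D: 134 − 1(113) = 21.04
  A: 0 + 1(113) − 1(64.86) = 48.1
  C: 0 + 3(64.86) = 194.6
Total out = 263.7 lbmol/h; y_C = 194.6 / 263.7 = 0.7378.

0.738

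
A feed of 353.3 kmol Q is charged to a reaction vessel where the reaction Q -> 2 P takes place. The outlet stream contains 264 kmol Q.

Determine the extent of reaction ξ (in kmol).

ξ = 89.3 kmol

For Q: n = n₀ − 1ξ → 264 = 353.3 − 1ξ, giving ξ = 89.3 kmol.
Outlet amounts (n = n₀ + ν ξ):
  Q: 353.3 − 1(89.3) = 264
  P: 0 + 2(89.3) = 178.6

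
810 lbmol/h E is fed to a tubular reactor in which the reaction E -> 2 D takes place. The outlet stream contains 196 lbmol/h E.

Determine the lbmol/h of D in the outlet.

For E: n = n₀ − 1ξ → 196 = 810 − 1ξ, giving ξ = 614 lbmol/h.
Outlet amounts (n = n₀ + ν ξ):
  E: 810 − 1(614) = 196
  D: 0 + 2(614) = 1228

1230 lbmol/h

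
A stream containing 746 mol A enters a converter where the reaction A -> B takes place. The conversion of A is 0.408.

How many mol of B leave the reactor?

A reacted = 0.408 × 746 = 304.4 mol; ν_A = −1, so ξ = 304.4/1 = 304.4 mol.
Outlet amounts (n = n₀ + ν ξ):
  A: 746 − 1(304.4) = 441.6
  B: 0 + 1(304.4) = 304.4

304 mol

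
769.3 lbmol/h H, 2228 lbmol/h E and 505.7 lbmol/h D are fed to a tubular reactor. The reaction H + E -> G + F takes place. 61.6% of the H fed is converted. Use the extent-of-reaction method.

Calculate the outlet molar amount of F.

474 lbmol/h

H reacted = 0.616 × 769.3 = 473.9 lbmol/h; ν_H = −1, so ξ = 473.9/1 = 473.9 lbmol/h.
Outlet amounts (n = n₀ + ν ξ):
  H: 769.3 − 1(473.9) = 295.4
  E: 2228 − 1(473.9) = 1754
  G: 0 + 1(473.9) = 473.9
  F: 0 + 1(473.9) = 473.9
  D: 505.7 (inert)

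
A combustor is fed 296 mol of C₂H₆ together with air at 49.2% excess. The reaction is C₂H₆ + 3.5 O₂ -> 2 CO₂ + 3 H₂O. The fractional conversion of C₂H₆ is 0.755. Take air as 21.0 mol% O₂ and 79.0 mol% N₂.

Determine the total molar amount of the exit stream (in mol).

Stoichiometric O₂ = 3.5 × 296 = 1036 mol; O₂ fed = 1036 × 1.492 = 1546 mol.
N₂ fed = 1546 × 79/21 = 5815 mol.
Fuel reacted = 0.755 × 296 → ξ = 223.5 mol.
Outlet (n = n₀ + ν ξ):
  C₂H₆: 296 − 1(223.5) = 72.52
  O₂: 1546 − 3.5(223.5) = 763.5
  N₂: 5815 (inert)
  CO₂: 0 + 2(223.5) = 447
  H₂O: 0 + 3(223.5) = 670.4
Total out = 72.52 + 763.5 + 5815 + 447 + 670.4 = 7768 mol.

7770 mol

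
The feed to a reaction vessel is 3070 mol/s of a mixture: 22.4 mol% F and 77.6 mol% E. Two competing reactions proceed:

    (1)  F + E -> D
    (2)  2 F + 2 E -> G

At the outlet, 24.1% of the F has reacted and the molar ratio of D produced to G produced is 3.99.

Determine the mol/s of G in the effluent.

Conversion of F: F consumed = 0.241 × 687.7 = 165.7 mol/s = 1ξ₁ + 2ξ₂.
Selectivity: 1ξ₁ / (1ξ₂) = 3.99 → ξ₁ = 3.99 ξ₂.
Substitute: (1·3.99 + 2) ξ₂ = 165.7 → ξ₂ = 27.67 mol/s, ξ₁ = 110.4 mol/s.
Outlet amounts (n = n₀ + Σ ν·ξ):
  F: 687.7 − 1(110.4) − 2(27.67) = 521.9
  E: 2382 − 1(110.4) − 2(27.67) = 2217
  D: 0 + 1(110.4) = 110.4
  G: 0 + 1(27.67) = 27.67

27.7 mol/s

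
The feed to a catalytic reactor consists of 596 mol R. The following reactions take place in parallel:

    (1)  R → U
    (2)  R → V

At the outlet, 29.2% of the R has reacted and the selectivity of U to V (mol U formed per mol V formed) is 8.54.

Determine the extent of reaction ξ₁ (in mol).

Conversion of R: R consumed = 0.292 × 596 = 174 mol = 1ξ₁ + 1ξ₂.
Selectivity: 1ξ₁ / (1ξ₂) = 8.54 → ξ₁ = 8.54 ξ₂.
Substitute: (1·8.54 + 1) ξ₂ = 174 → ξ₂ = 18.24 mol, ξ₁ = 155.8 mol.
Outlet amounts (n = n₀ + Σ ν·ξ):
  R: 596 − 1(155.8) − 1(18.24) = 422
  U: 0 + 1(155.8) = 155.8
  V: 0 + 1(18.24) = 18.24

ξ₁ = 156 mol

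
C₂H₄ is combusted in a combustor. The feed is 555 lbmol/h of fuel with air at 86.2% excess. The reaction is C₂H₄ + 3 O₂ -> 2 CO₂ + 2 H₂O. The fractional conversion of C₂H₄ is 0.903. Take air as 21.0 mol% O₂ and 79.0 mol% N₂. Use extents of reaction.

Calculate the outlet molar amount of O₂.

Stoichiometric O₂ = 3 × 555 = 1665 lbmol/h; O₂ fed = 1665 × 1.862 = 3100 lbmol/h.
N₂ fed = 3100 × 79/21 = 11660 lbmol/h.
Fuel reacted = 0.903 × 555 → ξ = 501.2 lbmol/h.
Outlet (n = n₀ + ν ξ):
  C₂H₄: 555 − 1(501.2) = 53.83
  O₂: 3100 − 3(501.2) = 1597
  N₂: 11660 (inert)
  CO₂: 0 + 2(501.2) = 1002
  H₂O: 0 + 2(501.2) = 1002

1600 lbmol/h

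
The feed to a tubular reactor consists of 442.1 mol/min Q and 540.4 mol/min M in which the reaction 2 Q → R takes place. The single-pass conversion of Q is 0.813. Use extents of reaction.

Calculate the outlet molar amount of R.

Q reacted = 0.813 × 442.1 = 359.4 mol/min; ν_Q = −2, so ξ = 359.4/2 = 179.7 mol/min.
Outlet amounts (n = n₀ + ν ξ):
  Q: 442.1 − 2(179.7) = 82.67
  R: 0 + 1(179.7) = 179.7
  M: 540.4 (inert)

180 mol/min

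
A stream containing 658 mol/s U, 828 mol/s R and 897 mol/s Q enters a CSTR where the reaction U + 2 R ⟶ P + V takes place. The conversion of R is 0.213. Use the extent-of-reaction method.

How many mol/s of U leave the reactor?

R reacted = 0.213 × 828 = 176.4 mol/s; ν_R = −2, so ξ = 176.4/2 = 88.18 mol/s.
Outlet amounts (n = n₀ + ν ξ):
  U: 658 − 1(88.18) = 569.8
  R: 828 − 2(88.18) = 651.6
  P: 0 + 1(88.18) = 88.18
  V: 0 + 1(88.18) = 88.18
  Q: 897 (inert)

570 mol/s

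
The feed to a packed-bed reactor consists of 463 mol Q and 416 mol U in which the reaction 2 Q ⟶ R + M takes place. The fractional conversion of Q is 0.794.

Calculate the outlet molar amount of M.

184 mol

Q reacted = 0.794 × 463 = 367.6 mol; ν_Q = −2, so ξ = 367.6/2 = 183.8 mol.
Outlet amounts (n = n₀ + ν ξ):
  Q: 463 − 2(183.8) = 95.38
  R: 0 + 1(183.8) = 183.8
  M: 0 + 1(183.8) = 183.8
  U: 416 (inert)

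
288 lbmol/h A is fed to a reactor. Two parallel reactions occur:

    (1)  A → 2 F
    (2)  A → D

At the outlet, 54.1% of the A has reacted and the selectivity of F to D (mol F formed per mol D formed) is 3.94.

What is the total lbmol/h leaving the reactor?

391 lbmol/h

Conversion of A: A consumed = 0.541 × 288 = 155.8 lbmol/h = 1ξ₁ + 1ξ₂.
Selectivity: 2ξ₁ / (1ξ₂) = 3.94 → ξ₁ = 1.97 ξ₂.
Substitute: (1·1.97 + 1) ξ₂ = 155.8 → ξ₂ = 52.46 lbmol/h, ξ₁ = 103.3 lbmol/h.
Outlet amounts (n = n₀ + Σ ν·ξ):
  A: 288 − 1(103.3) − 1(52.46) = 132.2
  F: 0 + 2(103.3) = 206.7
  D: 0 + 1(52.46) = 52.46
Total out = 132.2 + 206.7 + 52.46 = 391.3 lbmol/h.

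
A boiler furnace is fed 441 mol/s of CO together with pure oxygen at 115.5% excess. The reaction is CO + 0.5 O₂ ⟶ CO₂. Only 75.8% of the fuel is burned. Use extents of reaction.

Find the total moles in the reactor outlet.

Stoichiometric O₂ = 0.5 × 441 = 220.5 mol/s; O₂ fed = 220.5 × 2.155 = 475.2 mol/s.
Fuel reacted = 0.758 × 441 → ξ = 334.3 mol/s.
Outlet (n = n₀ + ν ξ):
  CO: 441 − 1(334.3) = 106.7
  O₂: 475.2 − 0.5(334.3) = 308
  CO₂: 0 + 1(334.3) = 334.3
Total out = 106.7 + 308 + 334.3 = 749 mol/s.

749 mol/s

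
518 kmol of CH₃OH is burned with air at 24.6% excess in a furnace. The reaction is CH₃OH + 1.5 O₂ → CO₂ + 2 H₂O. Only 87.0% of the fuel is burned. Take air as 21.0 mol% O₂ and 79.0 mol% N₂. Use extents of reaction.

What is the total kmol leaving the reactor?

Stoichiometric O₂ = 1.5 × 518 = 777 kmol; O₂ fed = 777 × 1.246 = 968.1 kmol.
N₂ fed = 968.1 × 79/21 = 3642 kmol.
Fuel reacted = 0.87 × 518 → ξ = 450.7 kmol.
Outlet (n = n₀ + ν ξ):
  CH₃OH: 518 − 1(450.7) = 67.34
  O₂: 968.1 − 1.5(450.7) = 292.2
  N₂: 3642 (inert)
  CO₂: 0 + 1(450.7) = 450.7
  H₂O: 0 + 2(450.7) = 901.3
Total out = 67.34 + 292.2 + 3642 + 450.7 + 901.3 = 5354 kmol.

5350 kmol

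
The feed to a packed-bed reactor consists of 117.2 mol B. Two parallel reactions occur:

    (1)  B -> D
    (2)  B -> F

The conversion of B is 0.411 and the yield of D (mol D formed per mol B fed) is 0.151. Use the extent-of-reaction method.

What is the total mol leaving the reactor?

Yield of D: 1ξ₁ / 117.2 = 0.151 → ξ₁ = 17.7 mol.
Conversion of B: 1ξ₁ + 1ξ₂ = 0.411 × 117.2 = 48.17 → ξ₂ = 30.47 mol.
Outlet amounts (n = n₀ + Σ ν·ξ):
  B: 117.2 − 1(17.7) − 1(30.47) = 69.03
  D: 0 + 1(17.7) = 17.7
  F: 0 + 1(30.47) = 30.47
Total out = 69.03 + 17.7 + 30.47 = 117.2 mol.

117 mol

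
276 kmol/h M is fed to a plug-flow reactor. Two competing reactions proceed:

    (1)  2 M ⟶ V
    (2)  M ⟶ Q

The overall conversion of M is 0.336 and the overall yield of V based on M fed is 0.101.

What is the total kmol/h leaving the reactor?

Yield of V: 1ξ₁ / 276 = 0.101 → ξ₁ = 27.88 kmol/h.
Conversion of M: 2ξ₁ + 1ξ₂ = 0.336 × 276 = 92.74 → ξ₂ = 36.98 kmol/h.
Outlet amounts (n = n₀ + Σ ν·ξ):
  M: 276 − 2(27.88) − 1(36.98) = 183.3
  V: 0 + 1(27.88) = 27.88
  Q: 0 + 1(36.98) = 36.98
Total out = 183.3 + 27.88 + 36.98 = 248.1 kmol/h.

248 kmol/h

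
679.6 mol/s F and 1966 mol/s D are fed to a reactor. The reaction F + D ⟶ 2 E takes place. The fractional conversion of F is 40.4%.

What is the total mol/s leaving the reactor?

F reacted = 0.404 × 679.6 = 274.6 mol/s; ν_F = −1, so ξ = 274.6/1 = 274.6 mol/s.
Outlet amounts (n = n₀ + ν ξ):
  F: 679.6 − 1(274.6) = 405
  D: 1966 − 1(274.6) = 1691
  E: 0 + 2(274.6) = 549.1
Total out = 405 + 1691 + 549.1 = 2646 mol/s.

2650 mol/s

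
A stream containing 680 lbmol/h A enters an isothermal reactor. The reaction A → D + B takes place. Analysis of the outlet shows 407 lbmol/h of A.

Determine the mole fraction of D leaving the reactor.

0.286

For A: n = n₀ − 1ξ → 407 = 680 − 1ξ, giving ξ = 273 lbmol/h.
Outlet amounts (n = n₀ + ν ξ):
  A: 680 − 1(273) = 407
  D: 0 + 1(273) = 273
  B: 0 + 1(273) = 273
Total out = 953 lbmol/h; y_D = 273 / 953 = 0.2865.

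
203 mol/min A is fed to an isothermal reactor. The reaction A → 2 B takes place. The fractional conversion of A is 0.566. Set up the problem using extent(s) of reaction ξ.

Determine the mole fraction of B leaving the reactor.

A reacted = 0.566 × 203 = 114.9 mol/min; ν_A = −1, so ξ = 114.9/1 = 114.9 mol/min.
Outlet amounts (n = n₀ + ν ξ):
  A: 203 − 1(114.9) = 88.1
  B: 0 + 2(114.9) = 229.8
Total out = 317.9 mol/min; y_B = 229.8 / 317.9 = 0.7229.

0.723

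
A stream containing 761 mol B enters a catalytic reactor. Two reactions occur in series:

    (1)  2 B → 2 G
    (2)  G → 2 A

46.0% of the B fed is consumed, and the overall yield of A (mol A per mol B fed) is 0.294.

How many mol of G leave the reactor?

238 mol

Conversion of B: B consumed = 2ξ₁ = 0.46 × 761 → ξ₁ = 175 mol.
Yield of A: 2ξ₂ / 761 = 0.294 → ξ₂ = 111.9 mol.
Outlet amounts (n = n₀ + Σ ν·ξ):
  B: 761 − 2(175) = 410.9
  G: 0 + 2(175) − 1(111.9) = 238.2
  A: 0 + 2(111.9) = 223.7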